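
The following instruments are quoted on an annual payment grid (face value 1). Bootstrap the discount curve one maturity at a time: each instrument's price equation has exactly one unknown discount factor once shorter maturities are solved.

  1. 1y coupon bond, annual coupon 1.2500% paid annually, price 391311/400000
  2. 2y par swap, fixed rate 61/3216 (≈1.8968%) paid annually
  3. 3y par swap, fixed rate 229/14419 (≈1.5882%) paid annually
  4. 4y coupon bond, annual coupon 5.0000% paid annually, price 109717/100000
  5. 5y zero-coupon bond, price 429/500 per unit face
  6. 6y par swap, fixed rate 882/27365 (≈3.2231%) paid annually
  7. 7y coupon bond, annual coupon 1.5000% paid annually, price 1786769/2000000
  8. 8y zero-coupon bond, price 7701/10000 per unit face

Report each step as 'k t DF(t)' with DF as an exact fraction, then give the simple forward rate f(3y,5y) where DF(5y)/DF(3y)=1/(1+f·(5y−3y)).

step 1 [1y] bond c/1=1/80: DF=(391311/400000 − 1/80·(0))/(1+1/80) = 4831/5000 ≈ 0.966200
step 2 [2y] swap r/1=61/3216: DF=(1 − 61/3216·(0.966200))/(1+61/3216) = 4817/5000 ≈ 0.963400
step 3 [3y] swap r/1=229/14419: DF=(1 − 229/14419·(0.966200+0.963400))/(1+229/14419) = 4771/5000 ≈ 0.954200
step 4 [4y] bond c/1=1/20: DF=(109717/100000 − 1/20·(0.966200+0.963400+0.954200))/(1+1/20) = 2269/2500 ≈ 0.907600
step 5 [5y] zero: DF = P = 429/500 ≈ 0.858000
step 6 [6y] swap r/1=882/27365: DF=(1 − 882/27365·(0.966200+0.963400+0.954200+0.907600+0.858000))/(1+882/27365) = 2059/2500 ≈ 0.823600
step 7 [7y] bond c/1=3/200: DF=(1786769/2000000 − 3/200·(0.966200+0.963400+0.954200+0.907600+0.858000+0.823600))/(1+3/200) = 7993/10000 ≈ 0.799300
step 8 [8y] zero: DF = P = 7701/10000 ≈ 0.770100

1 1 4831/5000
2 2 4817/5000
3 3 4771/5000
4 4 2269/2500
5 5 429/500
6 6 2059/2500
7 7 7993/10000
8 8 7701/10000
f(3y,5y) = ((4771/5000)/(429/500) − 1)/(2) = 37/660 ≈ 5.6061%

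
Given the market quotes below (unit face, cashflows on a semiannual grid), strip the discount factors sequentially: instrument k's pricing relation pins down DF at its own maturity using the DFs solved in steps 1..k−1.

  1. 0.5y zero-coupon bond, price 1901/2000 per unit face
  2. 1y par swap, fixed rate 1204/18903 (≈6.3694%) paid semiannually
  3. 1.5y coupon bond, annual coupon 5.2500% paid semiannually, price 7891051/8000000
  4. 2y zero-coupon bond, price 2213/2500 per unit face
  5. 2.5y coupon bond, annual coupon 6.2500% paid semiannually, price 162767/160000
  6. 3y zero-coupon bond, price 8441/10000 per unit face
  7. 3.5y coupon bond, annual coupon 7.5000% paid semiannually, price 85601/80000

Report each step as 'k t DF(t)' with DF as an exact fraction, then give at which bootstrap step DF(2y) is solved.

step 1 [0.5y] zero: DF = P = 1901/2000 ≈ 0.950500
step 2 [1y] swap r/2=602/18903: DF=(1 − 602/18903·(0.950500))/(1+602/18903) = 4699/5000 ≈ 0.939800
step 3 [1.5y] bond c/2=21/800: DF=(7891051/8000000 − 21/800·(0.950500+0.939800))/(1+21/800) = 1141/1250 ≈ 0.912800
step 4 [2y] zero: DF = P = 2213/2500 ≈ 0.885200
step 5 [2.5y] bond c/2=1/32: DF=(162767/160000 − 1/32·(0.950500+0.939800+0.912800+0.885200))/(1+1/32) = 8747/10000 ≈ 0.874700
step 6 [3y] zero: DF = P = 8441/10000 ≈ 0.844100
step 7 [3.5y] bond c/2=3/80: DF=(85601/80000 − 3/80·(0.950500+0.939800+0.912800+0.885200+0.874700+0.844100))/(1+3/80) = 8359/10000 ≈ 0.835900

1 1/2 1901/2000
2 1 4699/5000
3 3/2 1141/1250
4 2 2213/2500
5 5/2 8747/10000
6 3 8441/10000
7 7/2 8359/10000
DF(2y) is solved at step 4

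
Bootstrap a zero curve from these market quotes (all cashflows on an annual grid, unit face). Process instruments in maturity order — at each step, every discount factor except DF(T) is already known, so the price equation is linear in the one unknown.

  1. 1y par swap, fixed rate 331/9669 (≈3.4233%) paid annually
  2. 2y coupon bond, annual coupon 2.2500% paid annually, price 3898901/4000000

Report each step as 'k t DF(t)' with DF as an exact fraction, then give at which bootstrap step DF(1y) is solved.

1 1 9669/10000
2 2 233/250
DF(1y) is solved at step 1

step 1 [1y] swap r/1=331/9669: DF=(1 − 331/9669·(0))/(1+331/9669) = 9669/10000 ≈ 0.966900
step 2 [2y] bond c/1=9/400: DF=(3898901/4000000 − 9/400·(0.966900))/(1+9/400) = 233/250 ≈ 0.932000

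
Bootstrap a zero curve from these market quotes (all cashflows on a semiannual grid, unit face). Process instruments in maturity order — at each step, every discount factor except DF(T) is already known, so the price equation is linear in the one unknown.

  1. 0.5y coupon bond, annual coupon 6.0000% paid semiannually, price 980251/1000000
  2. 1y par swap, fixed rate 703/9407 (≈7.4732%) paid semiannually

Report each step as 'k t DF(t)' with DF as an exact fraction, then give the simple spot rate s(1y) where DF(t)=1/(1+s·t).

step 1 [0.5y] bond c/2=3/100: DF=(980251/1000000 − 3/100·(0))/(1+3/100) = 9517/10000 ≈ 0.951700
step 2 [1y] swap r/2=703/18814: DF=(1 − 703/18814·(0.951700))/(1+703/18814) = 9297/10000 ≈ 0.929700

1 1/2 9517/10000
2 1 9297/10000
s(1y) = (1/(9297/10000) − 1)/(1) = 703/9297 ≈ 7.5616%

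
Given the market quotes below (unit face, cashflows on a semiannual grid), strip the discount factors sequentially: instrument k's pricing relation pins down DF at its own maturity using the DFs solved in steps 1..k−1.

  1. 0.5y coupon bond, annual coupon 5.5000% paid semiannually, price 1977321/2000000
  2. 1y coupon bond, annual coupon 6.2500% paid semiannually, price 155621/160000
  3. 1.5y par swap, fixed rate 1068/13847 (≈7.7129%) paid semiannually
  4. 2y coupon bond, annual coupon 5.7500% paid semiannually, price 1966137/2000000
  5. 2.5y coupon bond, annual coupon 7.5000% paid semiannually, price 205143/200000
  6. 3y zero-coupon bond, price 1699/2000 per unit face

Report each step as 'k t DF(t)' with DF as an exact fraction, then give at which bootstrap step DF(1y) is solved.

step 1 [0.5y] bond c/2=11/400: DF=(1977321/2000000 − 11/400·(0))/(1+11/400) = 4811/5000 ≈ 0.962200
step 2 [1y] bond c/2=1/32: DF=(155621/160000 − 1/32·(0.962200))/(1+1/32) = 457/500 ≈ 0.914000
step 3 [1.5y] swap r/2=534/13847: DF=(1 − 534/13847·(0.962200+0.914000))/(1+534/13847) = 2233/2500 ≈ 0.893200
step 4 [2y] bond c/2=23/800: DF=(1966137/2000000 − 23/800·(0.962200+0.914000+0.893200))/(1+23/800) = 4391/5000 ≈ 0.878200
step 5 [2.5y] bond c/2=3/80: DF=(205143/200000 − 3/80·(0.962200+0.914000+0.893200+0.878200))/(1+3/80) = 1071/1250 ≈ 0.856800
step 6 [3y] zero: DF = P = 1699/2000 ≈ 0.849500

1 1/2 4811/5000
2 1 457/500
3 3/2 2233/2500
4 2 4391/5000
5 5/2 1071/1250
6 3 1699/2000
DF(1y) is solved at step 2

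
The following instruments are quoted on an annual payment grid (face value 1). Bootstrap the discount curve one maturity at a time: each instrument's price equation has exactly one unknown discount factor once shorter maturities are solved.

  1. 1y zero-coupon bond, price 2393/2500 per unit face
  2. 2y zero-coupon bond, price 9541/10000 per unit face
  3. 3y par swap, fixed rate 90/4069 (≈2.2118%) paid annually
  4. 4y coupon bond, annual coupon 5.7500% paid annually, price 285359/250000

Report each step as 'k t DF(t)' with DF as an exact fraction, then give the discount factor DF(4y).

1 1 2393/2500
2 2 9541/10000
3 3 937/1000
4 4 1849/2000
DF(4y) = 1849/2000 ≈ 0.924500

step 1 [1y] zero: DF = P = 2393/2500 ≈ 0.957200
step 2 [2y] zero: DF = P = 9541/10000 ≈ 0.954100
step 3 [3y] swap r/1=90/4069: DF=(1 − 90/4069·(0.957200+0.954100))/(1+90/4069) = 937/1000 ≈ 0.937000
step 4 [4y] bond c/1=23/400: DF=(285359/250000 − 23/400·(0.957200+0.954100+0.937000))/(1+23/400) = 1849/2000 ≈ 0.924500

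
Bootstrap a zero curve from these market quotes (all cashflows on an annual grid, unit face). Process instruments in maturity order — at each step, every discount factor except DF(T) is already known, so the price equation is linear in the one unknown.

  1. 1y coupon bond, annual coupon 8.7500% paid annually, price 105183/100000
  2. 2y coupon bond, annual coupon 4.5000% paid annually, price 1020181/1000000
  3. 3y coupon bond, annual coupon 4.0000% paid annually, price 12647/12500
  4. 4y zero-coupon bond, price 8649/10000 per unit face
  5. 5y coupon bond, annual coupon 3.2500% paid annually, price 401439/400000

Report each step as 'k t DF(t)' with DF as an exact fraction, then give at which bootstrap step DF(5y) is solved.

1 1 1209/1250
2 2 4673/5000
3 3 8997/10000
4 4 8649/10000
5 5 4283/5000
DF(5y) is solved at step 5

step 1 [1y] bond c/1=7/80: DF=(105183/100000 − 7/80·(0))/(1+7/80) = 1209/1250 ≈ 0.967200
step 2 [2y] bond c/1=9/200: DF=(1020181/1000000 − 9/200·(0.967200))/(1+9/200) = 4673/5000 ≈ 0.934600
step 3 [3y] bond c/1=1/25: DF=(12647/12500 − 1/25·(0.967200+0.934600))/(1+1/25) = 8997/10000 ≈ 0.899700
step 4 [4y] zero: DF = P = 8649/10000 ≈ 0.864900
step 5 [5y] bond c/1=13/400: DF=(401439/400000 − 13/400·(0.967200+0.934600+0.899700+0.864900))/(1+13/400) = 4283/5000 ≈ 0.856600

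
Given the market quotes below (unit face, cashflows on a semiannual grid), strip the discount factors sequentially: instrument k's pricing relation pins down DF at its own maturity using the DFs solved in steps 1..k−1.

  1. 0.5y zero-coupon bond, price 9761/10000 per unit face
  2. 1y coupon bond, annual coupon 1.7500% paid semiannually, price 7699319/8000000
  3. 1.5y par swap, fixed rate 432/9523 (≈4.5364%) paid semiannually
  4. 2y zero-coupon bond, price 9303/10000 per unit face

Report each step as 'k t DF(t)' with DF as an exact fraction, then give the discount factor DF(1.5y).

step 1 [0.5y] zero: DF = P = 9761/10000 ≈ 0.976100
step 2 [1y] bond c/2=7/800: DF=(7699319/8000000 − 7/800·(0.976100))/(1+7/800) = 591/625 ≈ 0.945600
step 3 [1.5y] swap r/2=216/9523: DF=(1 − 216/9523·(0.976100+0.945600))/(1+216/9523) = 1169/1250 ≈ 0.935200
step 4 [2y] zero: DF = P = 9303/10000 ≈ 0.930300

1 1/2 9761/10000
2 1 591/625
3 3/2 1169/1250
4 2 9303/10000
DF(1.5y) = 1169/1250 ≈ 0.935200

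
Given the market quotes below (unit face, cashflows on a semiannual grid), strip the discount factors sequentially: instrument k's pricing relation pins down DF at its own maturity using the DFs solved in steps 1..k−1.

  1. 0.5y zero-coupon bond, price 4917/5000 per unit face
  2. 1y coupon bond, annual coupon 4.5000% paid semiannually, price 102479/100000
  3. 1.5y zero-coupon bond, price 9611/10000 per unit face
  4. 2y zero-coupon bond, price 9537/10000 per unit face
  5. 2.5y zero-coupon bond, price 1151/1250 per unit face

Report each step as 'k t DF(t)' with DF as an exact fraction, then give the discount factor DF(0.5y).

1 1/2 4917/5000
2 1 4903/5000
3 3/2 9611/10000
4 2 9537/10000
5 5/2 1151/1250
DF(0.5y) = 4917/5000 ≈ 0.983400

step 1 [0.5y] zero: DF = P = 4917/5000 ≈ 0.983400
step 2 [1y] bond c/2=9/400: DF=(102479/100000 − 9/400·(0.983400))/(1+9/400) = 4903/5000 ≈ 0.980600
step 3 [1.5y] zero: DF = P = 9611/10000 ≈ 0.961100
step 4 [2y] zero: DF = P = 9537/10000 ≈ 0.953700
step 5 [2.5y] zero: DF = P = 1151/1250 ≈ 0.920800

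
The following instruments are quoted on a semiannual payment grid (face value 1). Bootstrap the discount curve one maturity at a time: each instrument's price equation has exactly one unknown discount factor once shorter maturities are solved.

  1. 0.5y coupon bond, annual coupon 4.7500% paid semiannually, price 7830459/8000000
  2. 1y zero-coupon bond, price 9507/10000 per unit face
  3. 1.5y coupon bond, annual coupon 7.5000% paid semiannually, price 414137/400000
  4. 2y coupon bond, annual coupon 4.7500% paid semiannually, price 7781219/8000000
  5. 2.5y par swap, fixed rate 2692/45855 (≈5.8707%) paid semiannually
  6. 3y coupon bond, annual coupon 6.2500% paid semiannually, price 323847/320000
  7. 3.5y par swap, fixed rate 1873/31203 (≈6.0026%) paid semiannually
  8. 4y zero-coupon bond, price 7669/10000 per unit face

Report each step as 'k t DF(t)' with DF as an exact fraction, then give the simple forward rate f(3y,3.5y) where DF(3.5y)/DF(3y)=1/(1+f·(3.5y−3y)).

step 1 [0.5y] bond c/2=19/800: DF=(7830459/8000000 − 19/800·(0))/(1+19/800) = 9561/10000 ≈ 0.956100
step 2 [1y] zero: DF = P = 9507/10000 ≈ 0.950700
step 3 [1.5y] bond c/2=3/80: DF=(414137/400000 − 3/80·(0.956100+0.950700))/(1+3/80) = 929/1000 ≈ 0.929000
step 4 [2y] bond c/2=19/800: DF=(7781219/8000000 − 19/800·(0.956100+0.950700+0.929000))/(1+19/800) = 8843/10000 ≈ 0.884300
step 5 [2.5y] swap r/2=1346/45855: DF=(1 − 1346/45855·(0.956100+0.950700+0.929000+0.884300))/(1+1346/45855) = 4327/5000 ≈ 0.865400
step 6 [3y] bond c/2=1/32: DF=(323847/320000 − 1/32·(0.956100+0.950700+0.929000+0.884300+0.865400))/(1+1/32) = 1053/1250 ≈ 0.842400
step 7 [3.5y] swap r/2=1873/62406: DF=(1 − 1873/62406·(0.956100+0.950700+0.929000+0.884300+0.865400+0.842400))/(1+1873/62406) = 8127/10000 ≈ 0.812700
step 8 [4y] zero: DF = P = 7669/10000 ≈ 0.766900

1 1/2 9561/10000
2 1 9507/10000
3 3/2 929/1000
4 2 8843/10000
5 5/2 4327/5000
6 3 1053/1250
7 7/2 8127/10000
8 4 7669/10000
f(3y,3.5y) = ((1053/1250)/(8127/10000) − 1)/(1/2) = 22/301 ≈ 7.3090%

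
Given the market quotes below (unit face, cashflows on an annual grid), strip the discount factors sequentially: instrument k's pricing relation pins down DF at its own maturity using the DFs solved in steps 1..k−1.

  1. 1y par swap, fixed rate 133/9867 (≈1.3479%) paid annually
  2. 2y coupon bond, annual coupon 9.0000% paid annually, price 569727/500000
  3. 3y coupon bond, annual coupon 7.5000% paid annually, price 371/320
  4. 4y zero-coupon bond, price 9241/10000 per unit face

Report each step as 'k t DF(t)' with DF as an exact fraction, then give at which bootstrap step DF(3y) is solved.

step 1 [1y] swap r/1=133/9867: DF=(1 − 133/9867·(0))/(1+133/9867) = 9867/10000 ≈ 0.986700
step 2 [2y] bond c/1=9/100: DF=(569727/500000 − 9/100·(0.986700))/(1+9/100) = 9639/10000 ≈ 0.963900
step 3 [3y] bond c/1=3/40: DF=(371/320 − 3/40·(0.986700+0.963900))/(1+3/40) = 589/625 ≈ 0.942400
step 4 [4y] zero: DF = P = 9241/10000 ≈ 0.924100

1 1 9867/10000
2 2 9639/10000
3 3 589/625
4 4 9241/10000
DF(3y) is solved at step 3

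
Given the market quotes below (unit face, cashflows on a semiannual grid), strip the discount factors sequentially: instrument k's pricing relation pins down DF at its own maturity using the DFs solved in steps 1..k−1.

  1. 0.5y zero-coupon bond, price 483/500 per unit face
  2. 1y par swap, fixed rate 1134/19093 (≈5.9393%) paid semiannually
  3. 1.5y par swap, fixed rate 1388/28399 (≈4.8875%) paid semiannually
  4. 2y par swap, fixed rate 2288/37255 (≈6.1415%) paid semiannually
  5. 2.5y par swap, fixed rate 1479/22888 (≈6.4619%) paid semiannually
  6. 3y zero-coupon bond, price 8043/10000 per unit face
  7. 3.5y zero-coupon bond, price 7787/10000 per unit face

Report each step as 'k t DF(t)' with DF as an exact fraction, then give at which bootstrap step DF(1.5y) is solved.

1 1/2 483/500
2 1 9433/10000
3 3/2 4653/5000
4 2 1107/1250
5 5/2 8521/10000
6 3 8043/10000
7 7/2 7787/10000
DF(1.5y) is solved at step 3

step 1 [0.5y] zero: DF = P = 483/500 ≈ 0.966000
step 2 [1y] swap r/2=567/19093: DF=(1 − 567/19093·(0.966000))/(1+567/19093) = 9433/10000 ≈ 0.943300
step 3 [1.5y] swap r/2=694/28399: DF=(1 − 694/28399·(0.966000+0.943300))/(1+694/28399) = 4653/5000 ≈ 0.930600
step 4 [2y] swap r/2=1144/37255: DF=(1 − 1144/37255·(0.966000+0.943300+0.930600))/(1+1144/37255) = 1107/1250 ≈ 0.885600
step 5 [2.5y] swap r/2=1479/45776: DF=(1 − 1479/45776·(0.966000+0.943300+0.930600+0.885600))/(1+1479/45776) = 8521/10000 ≈ 0.852100
step 6 [3y] zero: DF = P = 8043/10000 ≈ 0.804300
step 7 [3.5y] zero: DF = P = 7787/10000 ≈ 0.778700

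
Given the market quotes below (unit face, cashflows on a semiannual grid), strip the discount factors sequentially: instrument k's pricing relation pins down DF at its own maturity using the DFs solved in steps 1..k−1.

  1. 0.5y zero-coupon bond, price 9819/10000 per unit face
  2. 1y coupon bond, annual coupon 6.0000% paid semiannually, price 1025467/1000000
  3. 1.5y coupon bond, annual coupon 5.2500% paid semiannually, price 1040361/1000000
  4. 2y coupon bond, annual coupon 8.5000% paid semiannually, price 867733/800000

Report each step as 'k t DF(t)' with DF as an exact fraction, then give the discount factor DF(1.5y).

step 1 [0.5y] zero: DF = P = 9819/10000 ≈ 0.981900
step 2 [1y] bond c/2=3/100: DF=(1025467/1000000 − 3/100·(0.981900))/(1+3/100) = 967/1000 ≈ 0.967000
step 3 [1.5y] bond c/2=21/800: DF=(1040361/1000000 − 21/800·(0.981900+0.967000))/(1+21/800) = 9639/10000 ≈ 0.963900
step 4 [2y] bond c/2=17/400: DF=(867733/800000 − 17/400·(0.981900+0.967000+0.963900))/(1+17/400) = 9217/10000 ≈ 0.921700

1 1/2 9819/10000
2 1 967/1000
3 3/2 9639/10000
4 2 9217/10000
DF(1.5y) = 9639/10000 ≈ 0.963900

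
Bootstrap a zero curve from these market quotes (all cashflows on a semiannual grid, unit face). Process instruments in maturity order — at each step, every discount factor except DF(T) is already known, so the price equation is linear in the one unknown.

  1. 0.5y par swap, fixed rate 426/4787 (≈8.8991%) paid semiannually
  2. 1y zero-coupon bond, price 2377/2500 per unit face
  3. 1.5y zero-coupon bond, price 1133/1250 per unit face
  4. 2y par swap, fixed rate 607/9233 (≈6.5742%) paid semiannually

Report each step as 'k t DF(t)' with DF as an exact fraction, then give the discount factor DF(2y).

1 1/2 4787/5000
2 1 2377/2500
3 3/2 1133/1250
4 2 4393/5000
DF(2y) = 4393/5000 ≈ 0.878600

step 1 [0.5y] swap r/2=213/4787: DF=(1 − 213/4787·(0))/(1+213/4787) = 4787/5000 ≈ 0.957400
step 2 [1y] zero: DF = P = 2377/2500 ≈ 0.950800
step 3 [1.5y] zero: DF = P = 1133/1250 ≈ 0.906400
step 4 [2y] swap r/2=607/18466: DF=(1 − 607/18466·(0.957400+0.950800+0.906400))/(1+607/18466) = 4393/5000 ≈ 0.878600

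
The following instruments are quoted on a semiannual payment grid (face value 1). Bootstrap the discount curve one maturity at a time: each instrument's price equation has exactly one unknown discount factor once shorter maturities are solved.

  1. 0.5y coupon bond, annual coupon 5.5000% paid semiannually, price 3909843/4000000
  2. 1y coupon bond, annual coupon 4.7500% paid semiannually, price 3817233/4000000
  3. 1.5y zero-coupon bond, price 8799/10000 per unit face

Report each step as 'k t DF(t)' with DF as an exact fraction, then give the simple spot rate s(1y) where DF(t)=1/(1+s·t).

step 1 [0.5y] bond c/2=11/400: DF=(3909843/4000000 − 11/400·(0))/(1+11/400) = 9513/10000 ≈ 0.951300
step 2 [1y] bond c/2=19/800: DF=(3817233/4000000 − 19/800·(0.951300))/(1+19/800) = 9101/10000 ≈ 0.910100
step 3 [1.5y] zero: DF = P = 8799/10000 ≈ 0.879900

1 1/2 9513/10000
2 1 9101/10000
3 3/2 8799/10000
s(1y) = (1/(9101/10000) − 1)/(1) = 899/9101 ≈ 9.8780%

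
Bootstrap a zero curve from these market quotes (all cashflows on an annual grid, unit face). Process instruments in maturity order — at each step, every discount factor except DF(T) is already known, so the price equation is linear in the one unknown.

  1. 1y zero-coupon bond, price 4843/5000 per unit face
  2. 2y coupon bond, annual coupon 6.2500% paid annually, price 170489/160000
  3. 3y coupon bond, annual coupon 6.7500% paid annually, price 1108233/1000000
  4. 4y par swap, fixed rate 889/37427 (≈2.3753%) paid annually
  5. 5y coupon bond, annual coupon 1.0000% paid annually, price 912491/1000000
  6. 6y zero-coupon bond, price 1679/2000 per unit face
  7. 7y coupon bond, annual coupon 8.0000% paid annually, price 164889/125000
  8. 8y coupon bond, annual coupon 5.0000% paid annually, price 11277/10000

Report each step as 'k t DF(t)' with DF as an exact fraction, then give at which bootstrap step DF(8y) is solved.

step 1 [1y] zero: DF = P = 4843/5000 ≈ 0.968600
step 2 [2y] bond c/1=1/16: DF=(170489/160000 − 1/16·(0.968600))/(1+1/16) = 9459/10000 ≈ 0.945900
step 3 [3y] bond c/1=27/400: DF=(1108233/1000000 − 27/400·(0.968600+0.945900))/(1+27/400) = 9171/10000 ≈ 0.917100
step 4 [4y] swap r/1=889/37427: DF=(1 − 889/37427·(0.968600+0.945900+0.917100))/(1+889/37427) = 9111/10000 ≈ 0.911100
step 5 [5y] bond c/1=1/100: DF=(912491/1000000 − 1/100·(0.968600+0.945900+0.917100+0.911100))/(1+1/100) = 1083/1250 ≈ 0.866400
step 6 [6y] zero: DF = P = 1679/2000 ≈ 0.839500
step 7 [7y] bond c/1=2/25: DF=(164889/125000 − 2/25·(0.968600+0.945900+0.917100+0.911100+0.866400+0.839500))/(1+2/25) = 4089/5000 ≈ 0.817800
step 8 [8y] bond c/1=1/20: DF=(11277/10000 − 1/20·(0.968600+0.945900+0.917100+0.911100+0.866400+0.839500+0.817800))/(1+1/20) = 1939/2500 ≈ 0.775600

1 1 4843/5000
2 2 9459/10000
3 3 9171/10000
4 4 9111/10000
5 5 1083/1250
6 6 1679/2000
7 7 4089/5000
8 8 1939/2500
DF(8y) is solved at step 8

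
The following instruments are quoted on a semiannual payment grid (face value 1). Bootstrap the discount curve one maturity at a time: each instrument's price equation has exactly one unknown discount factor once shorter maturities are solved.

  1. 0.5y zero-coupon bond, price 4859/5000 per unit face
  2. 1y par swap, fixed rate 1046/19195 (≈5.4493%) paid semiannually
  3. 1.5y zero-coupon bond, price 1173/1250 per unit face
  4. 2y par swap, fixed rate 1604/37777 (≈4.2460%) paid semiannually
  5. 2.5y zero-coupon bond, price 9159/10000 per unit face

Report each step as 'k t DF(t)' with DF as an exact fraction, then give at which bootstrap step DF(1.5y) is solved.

1 1/2 4859/5000
2 1 9477/10000
3 3/2 1173/1250
4 2 4599/5000
5 5/2 9159/10000
DF(1.5y) is solved at step 3

step 1 [0.5y] zero: DF = P = 4859/5000 ≈ 0.971800
step 2 [1y] swap r/2=523/19195: DF=(1 − 523/19195·(0.971800))/(1+523/19195) = 9477/10000 ≈ 0.947700
step 3 [1.5y] zero: DF = P = 1173/1250 ≈ 0.938400
step 4 [2y] swap r/2=802/37777: DF=(1 − 802/37777·(0.971800+0.947700+0.938400))/(1+802/37777) = 4599/5000 ≈ 0.919800
step 5 [2.5y] zero: DF = P = 9159/10000 ≈ 0.915900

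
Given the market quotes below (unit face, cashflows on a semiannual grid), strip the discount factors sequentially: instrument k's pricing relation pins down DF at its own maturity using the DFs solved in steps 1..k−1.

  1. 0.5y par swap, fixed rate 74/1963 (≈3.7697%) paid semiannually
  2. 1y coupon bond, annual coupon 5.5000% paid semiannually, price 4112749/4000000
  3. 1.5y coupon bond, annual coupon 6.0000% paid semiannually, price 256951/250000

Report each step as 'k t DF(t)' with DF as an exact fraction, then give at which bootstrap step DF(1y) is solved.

1 1/2 1963/2000
2 1 609/625
3 3/2 9409/10000
DF(1y) is solved at step 2

step 1 [0.5y] swap r/2=37/1963: DF=(1 − 37/1963·(0))/(1+37/1963) = 1963/2000 ≈ 0.981500
step 2 [1y] bond c/2=11/400: DF=(4112749/4000000 − 11/400·(0.981500))/(1+11/400) = 609/625 ≈ 0.974400
step 3 [1.5y] bond c/2=3/100: DF=(256951/250000 − 3/100·(0.981500+0.974400))/(1+3/100) = 9409/10000 ≈ 0.940900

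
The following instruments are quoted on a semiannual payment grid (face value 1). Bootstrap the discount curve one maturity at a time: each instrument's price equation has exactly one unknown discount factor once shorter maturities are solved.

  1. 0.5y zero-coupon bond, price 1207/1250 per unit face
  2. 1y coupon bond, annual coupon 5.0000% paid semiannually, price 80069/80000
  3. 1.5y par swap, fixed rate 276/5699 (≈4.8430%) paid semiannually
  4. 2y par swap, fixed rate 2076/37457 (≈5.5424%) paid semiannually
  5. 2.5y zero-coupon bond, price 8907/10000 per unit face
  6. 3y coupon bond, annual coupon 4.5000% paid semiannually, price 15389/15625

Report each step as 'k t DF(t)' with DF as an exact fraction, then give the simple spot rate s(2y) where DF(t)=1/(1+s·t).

step 1 [0.5y] zero: DF = P = 1207/1250 ≈ 0.965600
step 2 [1y] bond c/2=1/40: DF=(80069/80000 − 1/40·(0.965600))/(1+1/40) = 9529/10000 ≈ 0.952900
step 3 [1.5y] swap r/2=138/5699: DF=(1 − 138/5699·(0.965600+0.952900))/(1+138/5699) = 931/1000 ≈ 0.931000
step 4 [2y] swap r/2=1038/37457: DF=(1 − 1038/37457·(0.965600+0.952900+0.931000))/(1+1038/37457) = 4481/5000 ≈ 0.896200
step 5 [2.5y] zero: DF = P = 8907/10000 ≈ 0.890700
step 6 [3y] bond c/2=9/400: DF=(15389/15625 − 9/400·(0.965600+0.952900+0.931000+0.896200+0.890700))/(1+9/400) = 2153/2500 ≈ 0.861200

1 1/2 1207/1250
2 1 9529/10000
3 3/2 931/1000
4 2 4481/5000
5 5/2 8907/10000
6 3 2153/2500
s(2y) = (1/(4481/5000) − 1)/(2) = 519/8962 ≈ 5.7911%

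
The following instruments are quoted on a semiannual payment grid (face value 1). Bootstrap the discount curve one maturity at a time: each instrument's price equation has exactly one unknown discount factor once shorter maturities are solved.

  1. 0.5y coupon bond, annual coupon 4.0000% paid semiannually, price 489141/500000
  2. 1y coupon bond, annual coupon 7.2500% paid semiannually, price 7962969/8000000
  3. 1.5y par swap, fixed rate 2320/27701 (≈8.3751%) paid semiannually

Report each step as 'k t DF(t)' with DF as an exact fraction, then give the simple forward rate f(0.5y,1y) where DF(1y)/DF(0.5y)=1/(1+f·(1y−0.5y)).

1 1/2 9591/10000
2 1 927/1000
3 3/2 221/250
f(0.5y,1y) = ((9591/10000)/(927/1000) − 1)/(1/2) = 107/1545 ≈ 6.9256%

step 1 [0.5y] bond c/2=1/50: DF=(489141/500000 − 1/50·(0))/(1+1/50) = 9591/10000 ≈ 0.959100
step 2 [1y] bond c/2=29/800: DF=(7962969/8000000 − 29/800·(0.959100))/(1+29/800) = 927/1000 ≈ 0.927000
step 3 [1.5y] swap r/2=1160/27701: DF=(1 − 1160/27701·(0.959100+0.927000))/(1+1160/27701) = 221/250 ≈ 0.884000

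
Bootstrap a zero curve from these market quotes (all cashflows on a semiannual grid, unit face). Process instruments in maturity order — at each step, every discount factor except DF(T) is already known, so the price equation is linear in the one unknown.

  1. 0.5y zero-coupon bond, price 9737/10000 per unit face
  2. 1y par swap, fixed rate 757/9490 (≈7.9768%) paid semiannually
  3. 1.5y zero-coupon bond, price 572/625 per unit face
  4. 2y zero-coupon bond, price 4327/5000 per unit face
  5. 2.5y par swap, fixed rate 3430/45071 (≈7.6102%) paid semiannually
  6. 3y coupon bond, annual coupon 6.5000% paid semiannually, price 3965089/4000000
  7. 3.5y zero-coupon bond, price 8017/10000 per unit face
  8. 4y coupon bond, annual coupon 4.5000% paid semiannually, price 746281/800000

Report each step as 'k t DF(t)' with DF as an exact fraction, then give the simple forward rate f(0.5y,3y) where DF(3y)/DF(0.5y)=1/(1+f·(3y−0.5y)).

1 1/2 9737/10000
2 1 9243/10000
3 3/2 572/625
4 2 4327/5000
5 5/2 1657/2000
6 3 4091/5000
7 7/2 8017/10000
8 4 311/400
f(0.5y,3y) = ((9737/10000)/(4091/5000) − 1)/(5/2) = 311/4091 ≈ 7.6021%

step 1 [0.5y] zero: DF = P = 9737/10000 ≈ 0.973700
step 2 [1y] swap r/2=757/18980: DF=(1 − 757/18980·(0.973700))/(1+757/18980) = 9243/10000 ≈ 0.924300
step 3 [1.5y] zero: DF = P = 572/625 ≈ 0.915200
step 4 [2y] zero: DF = P = 4327/5000 ≈ 0.865400
step 5 [2.5y] swap r/2=1715/45071: DF=(1 − 1715/45071·(0.973700+0.924300+0.915200+0.865400))/(1+1715/45071) = 1657/2000 ≈ 0.828500
step 6 [3y] bond c/2=13/400: DF=(3965089/4000000 − 13/400·(0.973700+0.924300+0.915200+0.865400+0.828500))/(1+13/400) = 4091/5000 ≈ 0.818200
step 7 [3.5y] zero: DF = P = 8017/10000 ≈ 0.801700
step 8 [4y] bond c/2=9/400: DF=(746281/800000 − 9/400·(0.973700+0.924300+0.915200+0.865400+0.828500+0.818200+0.801700))/(1+9/400) = 311/400 ≈ 0.777500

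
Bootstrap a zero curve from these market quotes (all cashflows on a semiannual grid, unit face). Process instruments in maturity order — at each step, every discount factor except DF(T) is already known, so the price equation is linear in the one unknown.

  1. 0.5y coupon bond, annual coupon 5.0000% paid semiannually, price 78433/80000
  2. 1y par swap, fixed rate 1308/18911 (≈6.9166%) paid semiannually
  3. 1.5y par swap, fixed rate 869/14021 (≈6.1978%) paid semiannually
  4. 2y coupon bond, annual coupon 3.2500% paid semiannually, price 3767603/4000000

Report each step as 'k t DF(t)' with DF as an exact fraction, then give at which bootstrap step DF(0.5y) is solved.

step 1 [0.5y] bond c/2=1/40: DF=(78433/80000 − 1/40·(0))/(1+1/40) = 1913/2000 ≈ 0.956500
step 2 [1y] swap r/2=654/18911: DF=(1 − 654/18911·(0.956500))/(1+654/18911) = 4673/5000 ≈ 0.934600
step 3 [1.5y] swap r/2=869/28042: DF=(1 − 869/28042·(0.956500+0.934600))/(1+869/28042) = 9131/10000 ≈ 0.913100
step 4 [2y] bond c/2=13/800: DF=(3767603/4000000 − 13/800·(0.956500+0.934600+0.913100))/(1+13/800) = 441/500 ≈ 0.882000

1 1/2 1913/2000
2 1 4673/5000
3 3/2 9131/10000
4 2 441/500
DF(0.5y) is solved at step 1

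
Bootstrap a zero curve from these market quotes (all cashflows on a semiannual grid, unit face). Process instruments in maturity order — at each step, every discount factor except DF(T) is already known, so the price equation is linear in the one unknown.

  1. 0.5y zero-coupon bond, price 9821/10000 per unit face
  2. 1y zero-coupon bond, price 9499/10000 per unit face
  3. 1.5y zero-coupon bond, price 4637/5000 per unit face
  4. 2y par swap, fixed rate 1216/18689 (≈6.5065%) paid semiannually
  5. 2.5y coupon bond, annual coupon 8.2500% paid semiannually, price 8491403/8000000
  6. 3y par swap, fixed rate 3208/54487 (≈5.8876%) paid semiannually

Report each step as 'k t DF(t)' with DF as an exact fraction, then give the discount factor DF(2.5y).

1 1/2 9821/10000
2 1 9499/10000
3 3/2 4637/5000
4 2 549/625
5 5/2 8713/10000
6 3 2099/2500
DF(2.5y) = 8713/10000 ≈ 0.871300

step 1 [0.5y] zero: DF = P = 9821/10000 ≈ 0.982100
step 2 [1y] zero: DF = P = 9499/10000 ≈ 0.949900
step 3 [1.5y] zero: DF = P = 4637/5000 ≈ 0.927400
step 4 [2y] swap r/2=608/18689: DF=(1 − 608/18689·(0.982100+0.949900+0.927400))/(1+608/18689) = 549/625 ≈ 0.878400
step 5 [2.5y] bond c/2=33/800: DF=(8491403/8000000 − 33/800·(0.982100+0.949900+0.927400+0.878400))/(1+33/800) = 8713/10000 ≈ 0.871300
step 6 [3y] swap r/2=1604/54487: DF=(1 − 1604/54487·(0.982100+0.949900+0.927400+0.878400+0.871300))/(1+1604/54487) = 2099/2500 ≈ 0.839600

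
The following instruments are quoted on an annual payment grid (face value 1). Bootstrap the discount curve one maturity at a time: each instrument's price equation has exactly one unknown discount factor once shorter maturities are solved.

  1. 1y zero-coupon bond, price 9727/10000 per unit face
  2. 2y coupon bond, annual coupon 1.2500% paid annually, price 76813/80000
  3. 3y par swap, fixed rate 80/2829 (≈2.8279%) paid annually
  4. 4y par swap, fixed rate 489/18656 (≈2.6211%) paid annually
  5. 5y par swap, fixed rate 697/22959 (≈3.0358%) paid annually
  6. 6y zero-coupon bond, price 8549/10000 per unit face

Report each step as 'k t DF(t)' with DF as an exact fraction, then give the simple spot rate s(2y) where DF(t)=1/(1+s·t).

1 1 9727/10000
2 2 9363/10000
3 3 23/25
4 4 4511/5000
5 5 4303/5000
6 6 8549/10000
s(2y) = (1/(9363/10000) − 1)/(2) = 637/18726 ≈ 3.4017%

step 1 [1y] zero: DF = P = 9727/10000 ≈ 0.972700
step 2 [2y] bond c/1=1/80: DF=(76813/80000 − 1/80·(0.972700))/(1+1/80) = 9363/10000 ≈ 0.936300
step 3 [3y] swap r/1=80/2829: DF=(1 − 80/2829·(0.972700+0.936300))/(1+80/2829) = 23/25 ≈ 0.920000
step 4 [4y] swap r/1=489/18656: DF=(1 − 489/18656·(0.972700+0.936300+0.920000))/(1+489/18656) = 4511/5000 ≈ 0.902200
step 5 [5y] swap r/1=697/22959: DF=(1 − 697/22959·(0.972700+0.936300+0.920000+0.902200))/(1+697/22959) = 4303/5000 ≈ 0.860600
step 6 [6y] zero: DF = P = 8549/10000 ≈ 0.854900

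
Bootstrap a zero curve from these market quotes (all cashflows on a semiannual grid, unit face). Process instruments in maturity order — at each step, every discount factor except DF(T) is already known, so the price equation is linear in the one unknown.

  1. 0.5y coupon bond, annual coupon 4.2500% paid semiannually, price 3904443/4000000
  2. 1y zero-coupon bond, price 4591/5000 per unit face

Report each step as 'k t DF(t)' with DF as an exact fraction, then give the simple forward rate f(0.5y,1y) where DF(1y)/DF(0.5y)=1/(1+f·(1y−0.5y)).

step 1 [0.5y] bond c/2=17/800: DF=(3904443/4000000 − 17/800·(0))/(1+17/800) = 4779/5000 ≈ 0.955800
step 2 [1y] zero: DF = P = 4591/5000 ≈ 0.918200

1 1/2 4779/5000
2 1 4591/5000
f(0.5y,1y) = ((4779/5000)/(4591/5000) − 1)/(1/2) = 376/4591 ≈ 8.1899%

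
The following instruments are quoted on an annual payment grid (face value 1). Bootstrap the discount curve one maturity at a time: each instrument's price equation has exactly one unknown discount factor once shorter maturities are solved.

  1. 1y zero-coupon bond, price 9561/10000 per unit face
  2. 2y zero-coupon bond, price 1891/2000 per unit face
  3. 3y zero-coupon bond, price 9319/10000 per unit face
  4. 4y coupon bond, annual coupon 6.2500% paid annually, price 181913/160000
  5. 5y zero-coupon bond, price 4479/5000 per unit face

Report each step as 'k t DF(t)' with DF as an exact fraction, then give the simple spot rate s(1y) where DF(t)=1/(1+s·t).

step 1 [1y] zero: DF = P = 9561/10000 ≈ 0.956100
step 2 [2y] zero: DF = P = 1891/2000 ≈ 0.945500
step 3 [3y] zero: DF = P = 9319/10000 ≈ 0.931900
step 4 [4y] bond c/1=1/16: DF=(181913/160000 − 1/16·(0.956100+0.945500+0.931900))/(1+1/16) = 4517/5000 ≈ 0.903400
step 5 [5y] zero: DF = P = 4479/5000 ≈ 0.895800

1 1 9561/10000
2 2 1891/2000
3 3 9319/10000
4 4 4517/5000
5 5 4479/5000
s(1y) = (1/(9561/10000) − 1)/(1) = 439/9561 ≈ 4.5916%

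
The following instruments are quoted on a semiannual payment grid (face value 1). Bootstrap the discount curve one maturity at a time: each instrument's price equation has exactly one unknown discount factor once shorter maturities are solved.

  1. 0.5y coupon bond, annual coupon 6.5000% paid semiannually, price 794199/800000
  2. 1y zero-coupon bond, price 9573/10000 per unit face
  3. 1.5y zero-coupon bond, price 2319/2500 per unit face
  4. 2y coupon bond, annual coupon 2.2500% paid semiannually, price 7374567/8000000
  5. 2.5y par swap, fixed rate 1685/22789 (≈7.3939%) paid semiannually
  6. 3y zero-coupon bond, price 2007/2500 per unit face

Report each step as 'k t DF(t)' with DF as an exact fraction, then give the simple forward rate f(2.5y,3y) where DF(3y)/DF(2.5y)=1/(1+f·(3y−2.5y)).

1 1/2 1923/2000
2 1 9573/10000
3 3/2 2319/2500
4 2 8799/10000
5 5/2 1663/2000
6 3 2007/2500
f(2.5y,3y) = ((1663/2000)/(2007/2500) − 1)/(1/2) = 287/4014 ≈ 7.1500%

step 1 [0.5y] bond c/2=13/400: DF=(794199/800000 − 13/400·(0))/(1+13/400) = 1923/2000 ≈ 0.961500
step 2 [1y] zero: DF = P = 9573/10000 ≈ 0.957300
step 3 [1.5y] zero: DF = P = 2319/2500 ≈ 0.927600
step 4 [2y] bond c/2=9/800: DF=(7374567/8000000 − 9/800·(0.961500+0.957300+0.927600))/(1+9/800) = 8799/10000 ≈ 0.879900
step 5 [2.5y] swap r/2=1685/45578: DF=(1 − 1685/45578·(0.961500+0.957300+0.927600+0.879900))/(1+1685/45578) = 1663/2000 ≈ 0.831500
step 6 [3y] zero: DF = P = 2007/2500 ≈ 0.802800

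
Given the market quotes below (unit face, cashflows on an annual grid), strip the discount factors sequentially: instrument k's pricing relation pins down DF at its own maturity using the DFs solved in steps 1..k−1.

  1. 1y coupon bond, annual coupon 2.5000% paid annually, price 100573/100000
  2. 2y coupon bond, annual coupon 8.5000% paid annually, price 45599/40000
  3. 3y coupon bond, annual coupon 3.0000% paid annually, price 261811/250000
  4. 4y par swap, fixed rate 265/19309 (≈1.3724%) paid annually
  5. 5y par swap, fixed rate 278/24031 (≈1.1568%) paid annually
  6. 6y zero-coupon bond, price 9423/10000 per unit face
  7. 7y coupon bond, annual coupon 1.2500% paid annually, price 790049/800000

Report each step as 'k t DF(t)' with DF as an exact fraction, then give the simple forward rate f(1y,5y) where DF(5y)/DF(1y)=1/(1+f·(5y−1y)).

1 1 2453/2500
2 2 4869/5000
3 3 4799/5000
4 4 947/1000
5 5 2361/2500
6 6 9423/10000
7 7 2261/2500
f(1y,5y) = ((2453/2500)/(2361/2500) − 1)/(4) = 23/2361 ≈ 0.9742%

step 1 [1y] bond c/1=1/40: DF=(100573/100000 − 1/40·(0))/(1+1/40) = 2453/2500 ≈ 0.981200
step 2 [2y] bond c/1=17/200: DF=(45599/40000 − 17/200·(0.981200))/(1+17/200) = 4869/5000 ≈ 0.973800
step 3 [3y] bond c/1=3/100: DF=(261811/250000 − 3/100·(0.981200+0.973800))/(1+3/100) = 4799/5000 ≈ 0.959800
step 4 [4y] swap r/1=265/19309: DF=(1 − 265/19309·(0.981200+0.973800+0.959800))/(1+265/19309) = 947/1000 ≈ 0.947000
step 5 [5y] swap r/1=278/24031: DF=(1 − 278/24031·(0.981200+0.973800+0.959800+0.947000))/(1+278/24031) = 2361/2500 ≈ 0.944400
step 6 [6y] zero: DF = P = 9423/10000 ≈ 0.942300
step 7 [7y] bond c/1=1/80: DF=(790049/800000 − 1/80·(0.981200+0.973800+0.959800+0.947000+0.944400+0.942300))/(1+1/80) = 2261/2500 ≈ 0.904400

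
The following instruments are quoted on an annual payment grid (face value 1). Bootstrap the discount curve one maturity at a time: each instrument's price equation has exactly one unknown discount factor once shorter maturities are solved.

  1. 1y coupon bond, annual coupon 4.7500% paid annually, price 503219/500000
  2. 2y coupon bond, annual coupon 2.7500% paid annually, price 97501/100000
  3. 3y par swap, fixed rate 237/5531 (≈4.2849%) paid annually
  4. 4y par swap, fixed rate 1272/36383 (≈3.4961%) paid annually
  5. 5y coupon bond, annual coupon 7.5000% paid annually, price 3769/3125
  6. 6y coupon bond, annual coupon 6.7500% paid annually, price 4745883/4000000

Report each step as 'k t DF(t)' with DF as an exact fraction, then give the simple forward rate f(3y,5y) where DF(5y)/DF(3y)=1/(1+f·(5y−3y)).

1 1 1201/1250
2 2 577/625
3 3 1763/2000
4 4 1091/1250
5 5 8681/10000
6 6 1653/2000
f(3y,5y) = ((1763/2000)/(8681/10000) − 1)/(2) = 67/8681 ≈ 0.7718%

step 1 [1y] bond c/1=19/400: DF=(503219/500000 − 19/400·(0))/(1+19/400) = 1201/1250 ≈ 0.960800
step 2 [2y] bond c/1=11/400: DF=(97501/100000 − 11/400·(0.960800))/(1+11/400) = 577/625 ≈ 0.923200
step 3 [3y] swap r/1=237/5531: DF=(1 − 237/5531·(0.960800+0.923200))/(1+237/5531) = 1763/2000 ≈ 0.881500
step 4 [4y] swap r/1=1272/36383: DF=(1 − 1272/36383·(0.960800+0.923200+0.881500))/(1+1272/36383) = 1091/1250 ≈ 0.872800
step 5 [5y] bond c/1=3/40: DF=(3769/3125 − 3/40·(0.960800+0.923200+0.881500+0.872800))/(1+3/40) = 8681/10000 ≈ 0.868100
step 6 [6y] bond c/1=27/400: DF=(4745883/4000000 − 27/400·(0.960800+0.923200+0.881500+0.872800+0.868100))/(1+27/400) = 1653/2000 ≈ 0.826500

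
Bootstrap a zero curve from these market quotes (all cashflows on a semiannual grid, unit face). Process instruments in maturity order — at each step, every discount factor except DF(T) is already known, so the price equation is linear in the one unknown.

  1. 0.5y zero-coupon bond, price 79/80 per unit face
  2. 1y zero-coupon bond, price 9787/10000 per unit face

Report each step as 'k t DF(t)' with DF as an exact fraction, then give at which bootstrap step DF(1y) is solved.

1 1/2 79/80
2 1 9787/10000
DF(1y) is solved at step 2

step 1 [0.5y] zero: DF = P = 79/80 ≈ 0.987500
step 2 [1y] zero: DF = P = 9787/10000 ≈ 0.978700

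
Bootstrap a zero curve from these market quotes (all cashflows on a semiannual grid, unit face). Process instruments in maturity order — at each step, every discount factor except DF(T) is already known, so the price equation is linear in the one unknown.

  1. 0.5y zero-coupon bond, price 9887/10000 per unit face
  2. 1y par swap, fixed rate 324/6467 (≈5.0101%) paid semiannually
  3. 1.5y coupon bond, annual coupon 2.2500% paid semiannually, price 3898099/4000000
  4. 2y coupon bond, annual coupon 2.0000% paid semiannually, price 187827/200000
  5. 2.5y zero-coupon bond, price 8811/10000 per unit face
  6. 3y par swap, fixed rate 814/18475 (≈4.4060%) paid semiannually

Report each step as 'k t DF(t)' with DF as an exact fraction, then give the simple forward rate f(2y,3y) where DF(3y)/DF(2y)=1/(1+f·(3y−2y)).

step 1 [0.5y] zero: DF = P = 9887/10000 ≈ 0.988700
step 2 [1y] swap r/2=162/6467: DF=(1 − 162/6467·(0.988700))/(1+162/6467) = 4757/5000 ≈ 0.951400
step 3 [1.5y] bond c/2=9/800: DF=(3898099/4000000 − 9/800·(0.988700+0.951400))/(1+9/800) = 9421/10000 ≈ 0.942100
step 4 [2y] bond c/2=1/100: DF=(187827/200000 − 1/100·(0.988700+0.951400+0.942100))/(1+1/100) = 9013/10000 ≈ 0.901300
step 5 [2.5y] zero: DF = P = 8811/10000 ≈ 0.881100
step 6 [3y] swap r/2=407/18475: DF=(1 − 407/18475·(0.988700+0.951400+0.942100+0.901300+0.881100))/(1+407/18475) = 8779/10000 ≈ 0.877900

1 1/2 9887/10000
2 1 4757/5000
3 3/2 9421/10000
4 2 9013/10000
5 5/2 8811/10000
6 3 8779/10000
f(2y,3y) = ((9013/10000)/(8779/10000) − 1)/(1) = 234/8779 ≈ 2.6655%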